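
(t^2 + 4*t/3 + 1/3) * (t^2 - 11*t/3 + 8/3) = t^4 - 7*t^3/3 - 17*t^2/9 + 7*t/3 + 8/9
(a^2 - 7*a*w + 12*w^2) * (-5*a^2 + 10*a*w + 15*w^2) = -5*a^4 + 45*a^3*w - 115*a^2*w^2 + 15*a*w^3 + 180*w^4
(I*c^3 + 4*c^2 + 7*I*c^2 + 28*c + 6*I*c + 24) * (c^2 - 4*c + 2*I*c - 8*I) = I*c^5 + 2*c^4 + 3*I*c^4 + 6*c^3 - 14*I*c^3 - 44*c^2 - 48*c - 176*I*c - 192*I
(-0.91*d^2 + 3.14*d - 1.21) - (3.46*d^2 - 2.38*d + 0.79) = -4.37*d^2 + 5.52*d - 2.0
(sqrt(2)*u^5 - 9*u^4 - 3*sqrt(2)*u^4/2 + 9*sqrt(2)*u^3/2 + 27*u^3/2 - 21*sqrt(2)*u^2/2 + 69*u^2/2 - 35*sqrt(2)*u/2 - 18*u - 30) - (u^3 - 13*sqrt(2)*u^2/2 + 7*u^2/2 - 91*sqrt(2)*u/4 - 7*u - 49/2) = sqrt(2)*u^5 - 9*u^4 - 3*sqrt(2)*u^4/2 + 9*sqrt(2)*u^3/2 + 25*u^3/2 - 4*sqrt(2)*u^2 + 31*u^2 - 11*u + 21*sqrt(2)*u/4 - 11/2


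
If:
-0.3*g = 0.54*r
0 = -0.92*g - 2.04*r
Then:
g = 0.00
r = 0.00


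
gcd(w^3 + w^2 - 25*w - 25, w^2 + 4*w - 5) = w + 5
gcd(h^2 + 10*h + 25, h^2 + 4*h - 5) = h + 5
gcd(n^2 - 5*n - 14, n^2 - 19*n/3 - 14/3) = n - 7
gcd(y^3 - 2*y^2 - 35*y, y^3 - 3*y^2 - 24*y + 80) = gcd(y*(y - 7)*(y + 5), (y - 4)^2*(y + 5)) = y + 5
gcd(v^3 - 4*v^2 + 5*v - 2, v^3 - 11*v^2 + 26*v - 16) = v^2 - 3*v + 2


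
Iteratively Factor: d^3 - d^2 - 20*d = (d - 5)*(d^2 + 4*d) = (d - 5)*(d + 4)*(d)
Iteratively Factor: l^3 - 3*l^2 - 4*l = (l)*(l^2 - 3*l - 4) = l*(l + 1)*(l - 4)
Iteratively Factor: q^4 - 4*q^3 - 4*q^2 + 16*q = (q)*(q^3 - 4*q^2 - 4*q + 16) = q*(q + 2)*(q^2 - 6*q + 8) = q*(q - 4)*(q + 2)*(q - 2)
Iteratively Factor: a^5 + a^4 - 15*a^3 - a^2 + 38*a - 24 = (a - 1)*(a^4 + 2*a^3 - 13*a^2 - 14*a + 24) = (a - 1)*(a + 4)*(a^3 - 2*a^2 - 5*a + 6) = (a - 3)*(a - 1)*(a + 4)*(a^2 + a - 2) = (a - 3)*(a - 1)^2*(a + 4)*(a + 2)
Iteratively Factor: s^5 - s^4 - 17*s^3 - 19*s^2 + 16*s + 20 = (s + 1)*(s^4 - 2*s^3 - 15*s^2 - 4*s + 20) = (s + 1)*(s + 2)*(s^3 - 4*s^2 - 7*s + 10) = (s - 1)*(s + 1)*(s + 2)*(s^2 - 3*s - 10) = (s - 1)*(s + 1)*(s + 2)^2*(s - 5)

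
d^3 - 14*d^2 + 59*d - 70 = (d - 7)*(d - 5)*(d - 2)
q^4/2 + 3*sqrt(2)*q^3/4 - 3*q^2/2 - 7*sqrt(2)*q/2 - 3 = (q/2 + sqrt(2)/2)*(q - 3*sqrt(2)/2)*(q + sqrt(2))^2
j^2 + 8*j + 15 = (j + 3)*(j + 5)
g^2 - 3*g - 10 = (g - 5)*(g + 2)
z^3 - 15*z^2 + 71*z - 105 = (z - 7)*(z - 5)*(z - 3)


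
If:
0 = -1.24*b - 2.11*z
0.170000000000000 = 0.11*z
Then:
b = -2.63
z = 1.55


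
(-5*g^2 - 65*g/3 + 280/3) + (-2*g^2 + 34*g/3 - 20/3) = -7*g^2 - 31*g/3 + 260/3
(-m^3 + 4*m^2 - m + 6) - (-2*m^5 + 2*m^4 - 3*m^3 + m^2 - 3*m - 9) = 2*m^5 - 2*m^4 + 2*m^3 + 3*m^2 + 2*m + 15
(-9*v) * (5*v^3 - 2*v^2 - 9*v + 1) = -45*v^4 + 18*v^3 + 81*v^2 - 9*v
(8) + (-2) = 6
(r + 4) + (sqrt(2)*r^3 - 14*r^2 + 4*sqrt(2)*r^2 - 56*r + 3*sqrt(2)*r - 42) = sqrt(2)*r^3 - 14*r^2 + 4*sqrt(2)*r^2 - 55*r + 3*sqrt(2)*r - 38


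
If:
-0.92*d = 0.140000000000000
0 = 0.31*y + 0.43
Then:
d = -0.15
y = -1.39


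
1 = 1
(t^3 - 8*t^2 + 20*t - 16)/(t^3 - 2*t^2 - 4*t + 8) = (t - 4)/(t + 2)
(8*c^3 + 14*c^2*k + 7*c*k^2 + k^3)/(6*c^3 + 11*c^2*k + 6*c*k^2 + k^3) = (4*c + k)/(3*c + k)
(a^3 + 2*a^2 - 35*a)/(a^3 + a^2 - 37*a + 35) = a/(a - 1)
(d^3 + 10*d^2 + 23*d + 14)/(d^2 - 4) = (d^2 + 8*d + 7)/(d - 2)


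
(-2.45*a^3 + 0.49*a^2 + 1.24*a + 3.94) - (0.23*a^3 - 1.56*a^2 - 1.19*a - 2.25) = -2.68*a^3 + 2.05*a^2 + 2.43*a + 6.19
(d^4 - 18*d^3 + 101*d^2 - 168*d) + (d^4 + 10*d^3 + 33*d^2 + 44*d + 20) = 2*d^4 - 8*d^3 + 134*d^2 - 124*d + 20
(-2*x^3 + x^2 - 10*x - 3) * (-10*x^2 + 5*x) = 20*x^5 - 20*x^4 + 105*x^3 - 20*x^2 - 15*x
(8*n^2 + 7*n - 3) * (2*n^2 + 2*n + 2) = 16*n^4 + 30*n^3 + 24*n^2 + 8*n - 6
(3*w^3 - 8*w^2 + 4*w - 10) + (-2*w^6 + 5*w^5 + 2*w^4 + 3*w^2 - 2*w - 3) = -2*w^6 + 5*w^5 + 2*w^4 + 3*w^3 - 5*w^2 + 2*w - 13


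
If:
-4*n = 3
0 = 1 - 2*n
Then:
No Solution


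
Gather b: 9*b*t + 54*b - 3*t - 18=b*(9*t + 54) - 3*t - 18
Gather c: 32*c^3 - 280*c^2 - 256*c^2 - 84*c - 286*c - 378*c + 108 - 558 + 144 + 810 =32*c^3 - 536*c^2 - 748*c + 504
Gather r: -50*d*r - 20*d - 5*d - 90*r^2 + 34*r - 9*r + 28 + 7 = -25*d - 90*r^2 + r*(25 - 50*d) + 35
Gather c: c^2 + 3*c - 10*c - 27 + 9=c^2 - 7*c - 18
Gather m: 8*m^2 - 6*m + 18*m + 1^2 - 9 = 8*m^2 + 12*m - 8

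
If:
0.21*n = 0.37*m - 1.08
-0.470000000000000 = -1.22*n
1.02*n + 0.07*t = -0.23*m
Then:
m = 3.14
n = 0.39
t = -15.92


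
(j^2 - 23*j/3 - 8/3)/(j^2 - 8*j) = (j + 1/3)/j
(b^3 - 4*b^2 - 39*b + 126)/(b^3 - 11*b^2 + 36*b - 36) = (b^2 - b - 42)/(b^2 - 8*b + 12)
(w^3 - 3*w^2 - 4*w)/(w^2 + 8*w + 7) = w*(w - 4)/(w + 7)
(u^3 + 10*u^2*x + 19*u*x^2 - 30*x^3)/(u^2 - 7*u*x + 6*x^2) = (-u^2 - 11*u*x - 30*x^2)/(-u + 6*x)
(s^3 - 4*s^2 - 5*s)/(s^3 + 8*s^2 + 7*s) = (s - 5)/(s + 7)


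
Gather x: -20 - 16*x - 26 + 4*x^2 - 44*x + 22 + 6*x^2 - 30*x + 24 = 10*x^2 - 90*x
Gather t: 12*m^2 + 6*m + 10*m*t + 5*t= 12*m^2 + 6*m + t*(10*m + 5)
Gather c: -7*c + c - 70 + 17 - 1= -6*c - 54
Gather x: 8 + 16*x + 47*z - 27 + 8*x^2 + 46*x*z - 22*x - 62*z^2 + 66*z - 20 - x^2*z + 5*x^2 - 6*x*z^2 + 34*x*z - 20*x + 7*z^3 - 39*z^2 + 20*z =x^2*(13 - z) + x*(-6*z^2 + 80*z - 26) + 7*z^3 - 101*z^2 + 133*z - 39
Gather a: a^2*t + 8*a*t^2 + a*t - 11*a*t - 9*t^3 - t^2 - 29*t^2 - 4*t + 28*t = a^2*t + a*(8*t^2 - 10*t) - 9*t^3 - 30*t^2 + 24*t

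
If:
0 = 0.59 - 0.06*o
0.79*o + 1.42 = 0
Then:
No Solution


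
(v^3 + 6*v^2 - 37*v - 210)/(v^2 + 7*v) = v - 1 - 30/v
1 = 1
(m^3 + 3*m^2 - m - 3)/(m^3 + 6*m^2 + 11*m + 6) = (m - 1)/(m + 2)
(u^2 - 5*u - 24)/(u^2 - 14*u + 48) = (u + 3)/(u - 6)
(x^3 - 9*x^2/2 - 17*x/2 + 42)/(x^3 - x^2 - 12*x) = (x - 7/2)/x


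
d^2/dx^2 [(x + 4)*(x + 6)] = 2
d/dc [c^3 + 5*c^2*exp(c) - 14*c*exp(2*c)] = 5*c^2*exp(c) + 3*c^2 - 28*c*exp(2*c) + 10*c*exp(c) - 14*exp(2*c)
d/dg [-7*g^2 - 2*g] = -14*g - 2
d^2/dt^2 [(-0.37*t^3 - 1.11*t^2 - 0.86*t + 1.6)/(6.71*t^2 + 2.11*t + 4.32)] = (-27.854496*t^3 + 605.050368*t^2 + 244.061184*t - 104.264704)/(302.111711*t^6 + 285.002553*t^5 + 673.133109*t^4 + 376.371883*t^3 + 433.373328*t^2 + 118.132992*t + 80.621568)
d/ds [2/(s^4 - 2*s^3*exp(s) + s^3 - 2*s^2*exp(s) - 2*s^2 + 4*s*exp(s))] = 2*(2*s^3*exp(s) - 4*s^3 + 8*s^2*exp(s) - 3*s^2 + 4*s - 4*exp(s))/(s^2*(s^3 - 2*s^2*exp(s) + s^2 - 2*s*exp(s) - 2*s + 4*exp(s))^2)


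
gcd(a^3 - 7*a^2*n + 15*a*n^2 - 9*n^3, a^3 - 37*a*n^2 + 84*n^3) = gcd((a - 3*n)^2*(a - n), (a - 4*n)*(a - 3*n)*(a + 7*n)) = a - 3*n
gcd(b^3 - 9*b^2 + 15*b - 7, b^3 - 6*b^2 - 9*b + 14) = b^2 - 8*b + 7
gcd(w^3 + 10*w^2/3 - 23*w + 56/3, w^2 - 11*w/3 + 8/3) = w^2 - 11*w/3 + 8/3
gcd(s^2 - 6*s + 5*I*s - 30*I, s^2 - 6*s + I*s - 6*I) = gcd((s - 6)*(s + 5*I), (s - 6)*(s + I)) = s - 6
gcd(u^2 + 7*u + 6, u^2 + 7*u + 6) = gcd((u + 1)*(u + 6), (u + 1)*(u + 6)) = u^2 + 7*u + 6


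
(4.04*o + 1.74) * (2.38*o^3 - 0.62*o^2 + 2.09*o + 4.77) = 9.6152*o^4 + 1.6364*o^3 + 7.3648*o^2 + 22.9074*o + 8.2998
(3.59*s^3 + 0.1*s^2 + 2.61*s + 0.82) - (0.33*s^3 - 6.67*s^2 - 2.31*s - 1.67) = 3.26*s^3 + 6.77*s^2 + 4.92*s + 2.49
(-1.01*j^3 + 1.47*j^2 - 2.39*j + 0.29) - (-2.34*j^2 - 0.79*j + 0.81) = -1.01*j^3 + 3.81*j^2 - 1.6*j - 0.52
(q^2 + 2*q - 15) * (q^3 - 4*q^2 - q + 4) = q^5 - 2*q^4 - 24*q^3 + 62*q^2 + 23*q - 60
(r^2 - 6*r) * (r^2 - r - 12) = r^4 - 7*r^3 - 6*r^2 + 72*r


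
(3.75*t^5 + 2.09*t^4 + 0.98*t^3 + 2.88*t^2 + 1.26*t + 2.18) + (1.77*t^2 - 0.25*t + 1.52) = 3.75*t^5 + 2.09*t^4 + 0.98*t^3 + 4.65*t^2 + 1.01*t + 3.7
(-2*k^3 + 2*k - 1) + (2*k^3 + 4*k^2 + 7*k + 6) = 4*k^2 + 9*k + 5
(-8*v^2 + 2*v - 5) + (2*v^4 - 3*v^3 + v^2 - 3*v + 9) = 2*v^4 - 3*v^3 - 7*v^2 - v + 4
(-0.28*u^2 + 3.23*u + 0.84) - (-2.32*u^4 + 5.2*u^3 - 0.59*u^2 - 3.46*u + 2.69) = 2.32*u^4 - 5.2*u^3 + 0.31*u^2 + 6.69*u - 1.85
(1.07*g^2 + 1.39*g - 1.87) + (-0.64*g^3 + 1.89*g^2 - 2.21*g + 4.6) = -0.64*g^3 + 2.96*g^2 - 0.82*g + 2.73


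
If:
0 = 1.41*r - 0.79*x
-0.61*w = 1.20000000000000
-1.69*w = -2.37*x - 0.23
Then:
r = -0.84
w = -1.97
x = -1.50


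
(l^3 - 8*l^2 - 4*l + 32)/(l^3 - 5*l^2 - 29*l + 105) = (l^3 - 8*l^2 - 4*l + 32)/(l^3 - 5*l^2 - 29*l + 105)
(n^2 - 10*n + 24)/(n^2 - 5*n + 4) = (n - 6)/(n - 1)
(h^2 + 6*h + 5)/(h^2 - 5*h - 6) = (h + 5)/(h - 6)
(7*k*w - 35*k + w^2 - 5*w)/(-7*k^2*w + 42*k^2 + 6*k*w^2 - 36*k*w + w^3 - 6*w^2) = (w - 5)/(-k*w + 6*k + w^2 - 6*w)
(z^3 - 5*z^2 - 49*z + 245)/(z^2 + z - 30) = (z^2 - 49)/(z + 6)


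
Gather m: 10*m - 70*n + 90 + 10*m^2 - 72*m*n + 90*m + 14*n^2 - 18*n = 10*m^2 + m*(100 - 72*n) + 14*n^2 - 88*n + 90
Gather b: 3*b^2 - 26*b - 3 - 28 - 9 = 3*b^2 - 26*b - 40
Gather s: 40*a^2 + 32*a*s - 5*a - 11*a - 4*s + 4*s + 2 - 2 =40*a^2 + 32*a*s - 16*a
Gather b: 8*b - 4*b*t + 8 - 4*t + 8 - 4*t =b*(8 - 4*t) - 8*t + 16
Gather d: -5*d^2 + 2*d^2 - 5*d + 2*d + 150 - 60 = -3*d^2 - 3*d + 90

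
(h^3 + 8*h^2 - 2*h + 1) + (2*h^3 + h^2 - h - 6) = 3*h^3 + 9*h^2 - 3*h - 5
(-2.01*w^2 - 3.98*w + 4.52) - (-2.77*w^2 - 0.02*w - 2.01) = 0.76*w^2 - 3.96*w + 6.53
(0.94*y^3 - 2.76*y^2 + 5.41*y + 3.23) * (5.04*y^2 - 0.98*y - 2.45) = 4.7376*y^5 - 14.8316*y^4 + 27.6682*y^3 + 17.7394*y^2 - 16.4199*y - 7.9135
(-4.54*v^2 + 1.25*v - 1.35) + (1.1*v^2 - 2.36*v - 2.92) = -3.44*v^2 - 1.11*v - 4.27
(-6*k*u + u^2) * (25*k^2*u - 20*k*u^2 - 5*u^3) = -150*k^3*u^2 + 145*k^2*u^3 + 10*k*u^4 - 5*u^5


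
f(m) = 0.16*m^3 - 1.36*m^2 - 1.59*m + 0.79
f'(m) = 0.48*m^2 - 2.72*m - 1.59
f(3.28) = -13.41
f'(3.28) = -5.35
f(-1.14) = 0.60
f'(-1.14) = 2.13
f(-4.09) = -26.40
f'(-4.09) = 17.56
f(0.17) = 0.48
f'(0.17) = -2.04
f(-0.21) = 1.06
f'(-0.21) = -1.00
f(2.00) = -6.55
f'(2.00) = -5.11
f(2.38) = -8.54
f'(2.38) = -5.34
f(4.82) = -20.55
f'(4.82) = -3.55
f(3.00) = -11.90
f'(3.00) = -5.43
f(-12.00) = -452.45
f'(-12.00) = 100.17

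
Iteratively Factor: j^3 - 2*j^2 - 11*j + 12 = (j - 4)*(j^2 + 2*j - 3) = (j - 4)*(j + 3)*(j - 1)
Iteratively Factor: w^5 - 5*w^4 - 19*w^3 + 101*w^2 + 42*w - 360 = (w - 3)*(w^4 - 2*w^3 - 25*w^2 + 26*w + 120) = (w - 3)*(w + 2)*(w^3 - 4*w^2 - 17*w + 60) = (w - 3)^2*(w + 2)*(w^2 - w - 20) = (w - 5)*(w - 3)^2*(w + 2)*(w + 4)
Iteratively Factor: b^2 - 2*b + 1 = (b - 1)*(b - 1)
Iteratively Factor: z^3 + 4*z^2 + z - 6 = (z + 2)*(z^2 + 2*z - 3) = (z + 2)*(z + 3)*(z - 1)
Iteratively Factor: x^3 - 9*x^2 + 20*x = (x - 5)*(x^2 - 4*x) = x*(x - 5)*(x - 4)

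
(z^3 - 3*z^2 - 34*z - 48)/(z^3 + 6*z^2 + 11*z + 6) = (z - 8)/(z + 1)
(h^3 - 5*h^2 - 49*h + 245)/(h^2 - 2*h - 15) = (h^2 - 49)/(h + 3)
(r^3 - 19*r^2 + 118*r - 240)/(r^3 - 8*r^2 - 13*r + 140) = (r^2 - 14*r + 48)/(r^2 - 3*r - 28)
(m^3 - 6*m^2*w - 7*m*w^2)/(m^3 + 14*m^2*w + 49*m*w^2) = (m^2 - 6*m*w - 7*w^2)/(m^2 + 14*m*w + 49*w^2)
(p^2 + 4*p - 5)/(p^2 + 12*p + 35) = (p - 1)/(p + 7)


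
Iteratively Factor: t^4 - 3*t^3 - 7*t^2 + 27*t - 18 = (t + 3)*(t^3 - 6*t^2 + 11*t - 6) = (t - 2)*(t + 3)*(t^2 - 4*t + 3) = (t - 3)*(t - 2)*(t + 3)*(t - 1)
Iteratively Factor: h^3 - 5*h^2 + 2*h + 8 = (h + 1)*(h^2 - 6*h + 8) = (h - 2)*(h + 1)*(h - 4)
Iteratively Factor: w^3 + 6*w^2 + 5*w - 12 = (w + 3)*(w^2 + 3*w - 4) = (w - 1)*(w + 3)*(w + 4)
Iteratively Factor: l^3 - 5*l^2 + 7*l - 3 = (l - 3)*(l^2 - 2*l + 1) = (l - 3)*(l - 1)*(l - 1)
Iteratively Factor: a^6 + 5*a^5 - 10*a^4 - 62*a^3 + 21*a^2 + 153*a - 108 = (a - 1)*(a^5 + 6*a^4 - 4*a^3 - 66*a^2 - 45*a + 108) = (a - 3)*(a - 1)*(a^4 + 9*a^3 + 23*a^2 + 3*a - 36) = (a - 3)*(a - 1)*(a + 4)*(a^3 + 5*a^2 + 3*a - 9) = (a - 3)*(a - 1)*(a + 3)*(a + 4)*(a^2 + 2*a - 3) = (a - 3)*(a - 1)^2*(a + 3)*(a + 4)*(a + 3)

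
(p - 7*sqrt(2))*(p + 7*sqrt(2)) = p^2 - 98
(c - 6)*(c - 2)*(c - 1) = c^3 - 9*c^2 + 20*c - 12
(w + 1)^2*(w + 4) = w^3 + 6*w^2 + 9*w + 4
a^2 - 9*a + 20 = (a - 5)*(a - 4)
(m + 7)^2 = m^2 + 14*m + 49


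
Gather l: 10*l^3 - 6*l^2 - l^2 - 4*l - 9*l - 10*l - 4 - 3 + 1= 10*l^3 - 7*l^2 - 23*l - 6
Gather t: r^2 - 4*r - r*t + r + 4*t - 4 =r^2 - 3*r + t*(4 - r) - 4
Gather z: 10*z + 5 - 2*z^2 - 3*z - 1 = -2*z^2 + 7*z + 4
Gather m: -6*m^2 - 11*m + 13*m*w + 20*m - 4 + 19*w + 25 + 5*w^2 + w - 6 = -6*m^2 + m*(13*w + 9) + 5*w^2 + 20*w + 15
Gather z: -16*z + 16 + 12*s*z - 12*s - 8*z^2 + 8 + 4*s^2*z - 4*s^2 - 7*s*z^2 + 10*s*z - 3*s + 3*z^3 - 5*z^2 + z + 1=-4*s^2 - 15*s + 3*z^3 + z^2*(-7*s - 13) + z*(4*s^2 + 22*s - 15) + 25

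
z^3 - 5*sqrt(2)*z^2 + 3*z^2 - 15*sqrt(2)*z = z*(z + 3)*(z - 5*sqrt(2))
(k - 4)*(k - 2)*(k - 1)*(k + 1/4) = k^4 - 27*k^3/4 + 49*k^2/4 - 9*k/2 - 2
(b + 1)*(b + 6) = b^2 + 7*b + 6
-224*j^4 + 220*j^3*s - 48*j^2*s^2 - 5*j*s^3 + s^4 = (-8*j + s)*(-2*j + s)^2*(7*j + s)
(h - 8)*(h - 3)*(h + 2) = h^3 - 9*h^2 + 2*h + 48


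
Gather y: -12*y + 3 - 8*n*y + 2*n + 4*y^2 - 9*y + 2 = 2*n + 4*y^2 + y*(-8*n - 21) + 5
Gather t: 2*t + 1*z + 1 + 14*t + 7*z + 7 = 16*t + 8*z + 8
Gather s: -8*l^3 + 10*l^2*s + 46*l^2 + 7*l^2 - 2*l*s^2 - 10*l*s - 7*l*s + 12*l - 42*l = -8*l^3 + 53*l^2 - 2*l*s^2 - 30*l + s*(10*l^2 - 17*l)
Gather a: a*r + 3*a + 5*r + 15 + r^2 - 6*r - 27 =a*(r + 3) + r^2 - r - 12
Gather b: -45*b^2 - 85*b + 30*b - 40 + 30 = -45*b^2 - 55*b - 10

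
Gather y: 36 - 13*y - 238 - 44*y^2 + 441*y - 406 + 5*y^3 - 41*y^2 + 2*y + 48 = 5*y^3 - 85*y^2 + 430*y - 560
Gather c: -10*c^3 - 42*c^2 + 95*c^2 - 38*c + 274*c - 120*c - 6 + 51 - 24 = -10*c^3 + 53*c^2 + 116*c + 21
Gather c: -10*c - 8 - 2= -10*c - 10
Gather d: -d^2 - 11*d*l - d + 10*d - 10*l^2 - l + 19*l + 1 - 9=-d^2 + d*(9 - 11*l) - 10*l^2 + 18*l - 8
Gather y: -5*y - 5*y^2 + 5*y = -5*y^2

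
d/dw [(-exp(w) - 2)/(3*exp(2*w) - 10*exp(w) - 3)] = (3*exp(2*w) + 12*exp(w) - 17)*exp(w)/(9*exp(4*w) - 60*exp(3*w) + 82*exp(2*w) + 60*exp(w) + 9)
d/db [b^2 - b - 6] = 2*b - 1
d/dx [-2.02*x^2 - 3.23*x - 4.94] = -4.04*x - 3.23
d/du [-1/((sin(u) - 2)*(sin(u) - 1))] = (2*sin(u) - 3)*cos(u)/((sin(u) - 2)^2*(sin(u) - 1)^2)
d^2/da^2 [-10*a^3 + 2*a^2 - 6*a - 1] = 4 - 60*a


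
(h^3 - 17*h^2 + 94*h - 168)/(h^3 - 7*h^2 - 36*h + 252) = (h - 4)/(h + 6)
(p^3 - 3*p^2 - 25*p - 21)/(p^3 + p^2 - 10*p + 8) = (p^3 - 3*p^2 - 25*p - 21)/(p^3 + p^2 - 10*p + 8)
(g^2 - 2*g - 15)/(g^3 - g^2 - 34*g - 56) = (-g^2 + 2*g + 15)/(-g^3 + g^2 + 34*g + 56)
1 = 1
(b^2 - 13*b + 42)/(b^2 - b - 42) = (b - 6)/(b + 6)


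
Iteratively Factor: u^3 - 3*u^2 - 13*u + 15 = (u - 5)*(u^2 + 2*u - 3) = (u - 5)*(u + 3)*(u - 1)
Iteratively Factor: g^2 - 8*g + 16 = (g - 4)*(g - 4)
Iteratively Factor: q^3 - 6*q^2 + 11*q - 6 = (q - 1)*(q^2 - 5*q + 6) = (q - 3)*(q - 1)*(q - 2)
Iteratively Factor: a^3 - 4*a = (a + 2)*(a^2 - 2*a) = a*(a + 2)*(a - 2)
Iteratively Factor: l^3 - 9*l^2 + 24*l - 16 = (l - 4)*(l^2 - 5*l + 4) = (l - 4)*(l - 1)*(l - 4)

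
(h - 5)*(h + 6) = h^2 + h - 30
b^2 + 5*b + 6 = (b + 2)*(b + 3)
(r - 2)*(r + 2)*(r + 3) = r^3 + 3*r^2 - 4*r - 12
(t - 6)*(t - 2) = t^2 - 8*t + 12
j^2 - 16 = (j - 4)*(j + 4)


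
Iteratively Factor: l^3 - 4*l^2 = (l)*(l^2 - 4*l) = l*(l - 4)*(l)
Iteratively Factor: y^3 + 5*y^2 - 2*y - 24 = (y + 3)*(y^2 + 2*y - 8) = (y + 3)*(y + 4)*(y - 2)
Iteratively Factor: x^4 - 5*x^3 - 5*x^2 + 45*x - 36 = (x - 4)*(x^3 - x^2 - 9*x + 9) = (x - 4)*(x - 1)*(x^2 - 9) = (x - 4)*(x - 1)*(x + 3)*(x - 3)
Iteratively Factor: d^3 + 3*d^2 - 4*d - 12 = (d + 2)*(d^2 + d - 6) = (d - 2)*(d + 2)*(d + 3)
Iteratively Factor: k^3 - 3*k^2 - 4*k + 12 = (k + 2)*(k^2 - 5*k + 6) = (k - 3)*(k + 2)*(k - 2)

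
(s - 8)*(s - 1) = s^2 - 9*s + 8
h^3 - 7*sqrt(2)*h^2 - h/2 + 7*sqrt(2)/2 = (h - 7*sqrt(2))*(h - sqrt(2)/2)*(h + sqrt(2)/2)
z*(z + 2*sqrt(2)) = z^2 + 2*sqrt(2)*z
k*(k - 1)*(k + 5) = k^3 + 4*k^2 - 5*k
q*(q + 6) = q^2 + 6*q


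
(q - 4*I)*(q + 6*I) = q^2 + 2*I*q + 24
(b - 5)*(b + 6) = b^2 + b - 30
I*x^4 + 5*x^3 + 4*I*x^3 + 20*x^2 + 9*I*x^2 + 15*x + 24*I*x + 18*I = (x + 3)*(x - 6*I)*(x + I)*(I*x + I)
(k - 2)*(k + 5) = k^2 + 3*k - 10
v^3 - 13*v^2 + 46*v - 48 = (v - 8)*(v - 3)*(v - 2)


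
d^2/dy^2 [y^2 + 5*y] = 2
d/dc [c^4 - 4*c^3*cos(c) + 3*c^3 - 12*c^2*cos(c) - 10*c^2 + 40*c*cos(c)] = 4*c^3*sin(c) + 4*c^3 - 12*sqrt(2)*c^2*cos(c + pi/4) + 9*c^2 - 40*c*sin(c) - 24*c*cos(c) - 20*c + 40*cos(c)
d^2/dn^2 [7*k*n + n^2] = 2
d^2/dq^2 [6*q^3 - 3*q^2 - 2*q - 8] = 36*q - 6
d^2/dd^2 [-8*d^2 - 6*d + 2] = -16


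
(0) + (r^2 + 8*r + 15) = r^2 + 8*r + 15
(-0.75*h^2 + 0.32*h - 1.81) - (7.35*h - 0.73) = -0.75*h^2 - 7.03*h - 1.08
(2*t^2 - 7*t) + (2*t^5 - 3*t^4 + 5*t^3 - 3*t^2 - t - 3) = 2*t^5 - 3*t^4 + 5*t^3 - t^2 - 8*t - 3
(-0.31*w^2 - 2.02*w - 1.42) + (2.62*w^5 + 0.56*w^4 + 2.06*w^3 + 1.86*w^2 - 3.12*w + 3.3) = 2.62*w^5 + 0.56*w^4 + 2.06*w^3 + 1.55*w^2 - 5.14*w + 1.88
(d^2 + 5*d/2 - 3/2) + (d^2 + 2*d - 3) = 2*d^2 + 9*d/2 - 9/2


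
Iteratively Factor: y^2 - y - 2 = (y - 2)*(y + 1)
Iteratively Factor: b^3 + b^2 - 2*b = (b - 1)*(b^2 + 2*b) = (b - 1)*(b + 2)*(b)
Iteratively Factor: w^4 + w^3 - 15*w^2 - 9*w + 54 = (w + 3)*(w^3 - 2*w^2 - 9*w + 18) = (w + 3)^2*(w^2 - 5*w + 6) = (w - 3)*(w + 3)^2*(w - 2)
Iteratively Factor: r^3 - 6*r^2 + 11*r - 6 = (r - 1)*(r^2 - 5*r + 6) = (r - 3)*(r - 1)*(r - 2)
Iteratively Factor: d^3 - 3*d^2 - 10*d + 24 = (d - 2)*(d^2 - d - 12) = (d - 4)*(d - 2)*(d + 3)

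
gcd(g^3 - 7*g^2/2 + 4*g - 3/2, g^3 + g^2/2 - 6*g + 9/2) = g^2 - 5*g/2 + 3/2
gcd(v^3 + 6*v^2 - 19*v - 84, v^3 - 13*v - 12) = v^2 - v - 12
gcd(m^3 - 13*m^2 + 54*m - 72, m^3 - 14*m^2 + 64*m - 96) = m^2 - 10*m + 24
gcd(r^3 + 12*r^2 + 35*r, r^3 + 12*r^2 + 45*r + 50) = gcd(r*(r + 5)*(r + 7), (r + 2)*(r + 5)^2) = r + 5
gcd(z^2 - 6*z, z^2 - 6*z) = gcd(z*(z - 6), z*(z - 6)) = z^2 - 6*z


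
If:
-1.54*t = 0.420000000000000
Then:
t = -0.27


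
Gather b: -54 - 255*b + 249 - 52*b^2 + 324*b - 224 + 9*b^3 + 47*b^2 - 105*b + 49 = 9*b^3 - 5*b^2 - 36*b + 20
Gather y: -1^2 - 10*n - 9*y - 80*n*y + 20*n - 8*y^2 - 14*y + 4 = 10*n - 8*y^2 + y*(-80*n - 23) + 3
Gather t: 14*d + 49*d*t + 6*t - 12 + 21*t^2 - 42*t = 14*d + 21*t^2 + t*(49*d - 36) - 12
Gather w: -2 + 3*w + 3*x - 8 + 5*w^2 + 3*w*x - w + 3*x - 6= 5*w^2 + w*(3*x + 2) + 6*x - 16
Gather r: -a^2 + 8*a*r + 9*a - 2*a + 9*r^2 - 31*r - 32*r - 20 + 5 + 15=-a^2 + 7*a + 9*r^2 + r*(8*a - 63)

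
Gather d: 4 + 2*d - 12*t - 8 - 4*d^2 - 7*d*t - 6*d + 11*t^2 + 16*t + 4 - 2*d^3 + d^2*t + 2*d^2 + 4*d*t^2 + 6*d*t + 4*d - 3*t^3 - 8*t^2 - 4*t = -2*d^3 + d^2*(t - 2) + d*(4*t^2 - t) - 3*t^3 + 3*t^2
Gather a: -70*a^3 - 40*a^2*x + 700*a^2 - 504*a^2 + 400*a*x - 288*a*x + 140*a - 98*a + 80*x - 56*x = -70*a^3 + a^2*(196 - 40*x) + a*(112*x + 42) + 24*x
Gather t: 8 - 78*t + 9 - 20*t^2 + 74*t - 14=-20*t^2 - 4*t + 3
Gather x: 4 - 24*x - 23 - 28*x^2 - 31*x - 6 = -28*x^2 - 55*x - 25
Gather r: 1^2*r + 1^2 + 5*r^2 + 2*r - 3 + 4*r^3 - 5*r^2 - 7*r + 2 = 4*r^3 - 4*r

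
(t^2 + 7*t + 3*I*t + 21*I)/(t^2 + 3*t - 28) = (t + 3*I)/(t - 4)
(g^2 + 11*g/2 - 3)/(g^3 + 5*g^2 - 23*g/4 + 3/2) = 2/(2*g - 1)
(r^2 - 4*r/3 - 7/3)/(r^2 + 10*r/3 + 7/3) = (3*r - 7)/(3*r + 7)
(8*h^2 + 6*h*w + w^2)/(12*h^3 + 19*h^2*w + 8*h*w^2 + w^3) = (2*h + w)/(3*h^2 + 4*h*w + w^2)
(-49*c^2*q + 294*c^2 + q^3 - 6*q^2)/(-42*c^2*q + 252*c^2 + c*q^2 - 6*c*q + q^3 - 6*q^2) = (-7*c + q)/(-6*c + q)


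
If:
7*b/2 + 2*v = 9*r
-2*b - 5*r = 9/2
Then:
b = -20*v/71 - 81/71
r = 8*v/71 - 63/142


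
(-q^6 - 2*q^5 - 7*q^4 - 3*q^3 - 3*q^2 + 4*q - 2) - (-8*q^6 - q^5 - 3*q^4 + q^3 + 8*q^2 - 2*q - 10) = 7*q^6 - q^5 - 4*q^4 - 4*q^3 - 11*q^2 + 6*q + 8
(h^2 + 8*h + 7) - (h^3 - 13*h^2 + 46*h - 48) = -h^3 + 14*h^2 - 38*h + 55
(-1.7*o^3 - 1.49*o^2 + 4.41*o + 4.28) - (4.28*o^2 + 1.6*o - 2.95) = -1.7*o^3 - 5.77*o^2 + 2.81*o + 7.23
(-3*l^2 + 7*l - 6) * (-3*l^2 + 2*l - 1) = 9*l^4 - 27*l^3 + 35*l^2 - 19*l + 6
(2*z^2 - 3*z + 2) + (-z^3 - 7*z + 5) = -z^3 + 2*z^2 - 10*z + 7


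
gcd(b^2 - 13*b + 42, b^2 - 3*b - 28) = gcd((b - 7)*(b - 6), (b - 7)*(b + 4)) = b - 7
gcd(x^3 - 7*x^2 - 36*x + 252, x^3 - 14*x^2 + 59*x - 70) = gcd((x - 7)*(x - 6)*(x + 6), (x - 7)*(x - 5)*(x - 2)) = x - 7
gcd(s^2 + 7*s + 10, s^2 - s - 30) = s + 5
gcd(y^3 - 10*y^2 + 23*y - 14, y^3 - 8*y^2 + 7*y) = y^2 - 8*y + 7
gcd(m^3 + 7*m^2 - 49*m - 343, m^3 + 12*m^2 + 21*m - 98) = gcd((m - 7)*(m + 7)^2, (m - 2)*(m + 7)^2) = m^2 + 14*m + 49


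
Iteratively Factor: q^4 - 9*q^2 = (q - 3)*(q^3 + 3*q^2) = q*(q - 3)*(q^2 + 3*q) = q*(q - 3)*(q + 3)*(q)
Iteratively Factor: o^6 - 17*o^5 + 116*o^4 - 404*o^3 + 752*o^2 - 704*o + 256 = (o - 1)*(o^5 - 16*o^4 + 100*o^3 - 304*o^2 + 448*o - 256) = (o - 2)*(o - 1)*(o^4 - 14*o^3 + 72*o^2 - 160*o + 128) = (o - 4)*(o - 2)*(o - 1)*(o^3 - 10*o^2 + 32*o - 32) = (o - 4)^2*(o - 2)*(o - 1)*(o^2 - 6*o + 8) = (o - 4)^3*(o - 2)*(o - 1)*(o - 2)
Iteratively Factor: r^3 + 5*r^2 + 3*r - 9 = (r + 3)*(r^2 + 2*r - 3) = (r + 3)^2*(r - 1)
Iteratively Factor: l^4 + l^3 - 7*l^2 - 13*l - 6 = (l + 1)*(l^3 - 7*l - 6) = (l + 1)*(l + 2)*(l^2 - 2*l - 3) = (l - 3)*(l + 1)*(l + 2)*(l + 1)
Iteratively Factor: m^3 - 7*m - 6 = (m + 2)*(m^2 - 2*m - 3) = (m - 3)*(m + 2)*(m + 1)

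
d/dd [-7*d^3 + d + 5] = 1 - 21*d^2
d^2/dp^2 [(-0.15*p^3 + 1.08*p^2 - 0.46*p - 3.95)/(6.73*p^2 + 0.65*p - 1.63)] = (-1.4210854715202e-14*p^5 - 54.536108*p^3 - 1001.403228*p^2 - 136.343784*p - 85.235796)/(304.821217*p^6 + 88.321155*p^5 - 212.952006*p^4 - 42.507985*p^3 + 51.576786*p^2 + 5.180955*p - 4.330747)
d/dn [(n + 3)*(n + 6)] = 2*n + 9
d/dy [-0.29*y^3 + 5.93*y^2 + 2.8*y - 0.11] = -0.87*y^2 + 11.86*y + 2.8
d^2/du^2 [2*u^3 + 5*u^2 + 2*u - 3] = 12*u + 10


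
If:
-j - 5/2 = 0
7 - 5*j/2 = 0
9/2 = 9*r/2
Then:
No Solution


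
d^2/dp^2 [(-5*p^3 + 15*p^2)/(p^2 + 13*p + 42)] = 20*(-83*p^3 - 1008*p^2 - 2646*p + 2646)/(p^6 + 39*p^5 + 633*p^4 + 5473*p^3 + 26586*p^2 + 68796*p + 74088)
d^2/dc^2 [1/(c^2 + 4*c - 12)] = 2*(-c^2 - 4*c + 4*(c + 2)^2 + 12)/(c^2 + 4*c - 12)^3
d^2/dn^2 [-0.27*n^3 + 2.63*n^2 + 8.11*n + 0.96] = 5.26 - 1.62*n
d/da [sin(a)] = cos(a)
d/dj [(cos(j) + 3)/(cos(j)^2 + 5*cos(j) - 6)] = (cos(j)^2 + 6*cos(j) + 21)*sin(j)/(cos(j)^2 + 5*cos(j) - 6)^2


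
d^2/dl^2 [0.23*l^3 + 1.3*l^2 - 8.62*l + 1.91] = 1.38*l + 2.6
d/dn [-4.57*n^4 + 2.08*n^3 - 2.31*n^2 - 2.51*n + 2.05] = -18.28*n^3 + 6.24*n^2 - 4.62*n - 2.51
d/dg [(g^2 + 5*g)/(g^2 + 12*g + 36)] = (7*g + 30)/(g^3 + 18*g^2 + 108*g + 216)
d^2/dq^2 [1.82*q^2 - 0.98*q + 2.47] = 3.64000000000000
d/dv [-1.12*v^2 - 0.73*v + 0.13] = -2.24*v - 0.73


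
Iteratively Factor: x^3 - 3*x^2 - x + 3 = (x + 1)*(x^2 - 4*x + 3) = (x - 1)*(x + 1)*(x - 3)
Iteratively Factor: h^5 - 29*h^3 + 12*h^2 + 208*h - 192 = (h + 4)*(h^4 - 4*h^3 - 13*h^2 + 64*h - 48) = (h - 1)*(h + 4)*(h^3 - 3*h^2 - 16*h + 48) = (h - 3)*(h - 1)*(h + 4)*(h^2 - 16) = (h - 4)*(h - 3)*(h - 1)*(h + 4)*(h + 4)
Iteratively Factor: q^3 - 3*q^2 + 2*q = (q)*(q^2 - 3*q + 2) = q*(q - 1)*(q - 2)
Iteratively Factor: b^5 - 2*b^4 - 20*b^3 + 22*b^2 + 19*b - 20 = (b + 4)*(b^4 - 6*b^3 + 4*b^2 + 6*b - 5) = (b - 1)*(b + 4)*(b^3 - 5*b^2 - b + 5) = (b - 5)*(b - 1)*(b + 4)*(b^2 - 1) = (b - 5)*(b - 1)^2*(b + 4)*(b + 1)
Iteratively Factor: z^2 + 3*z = (z + 3)*(z)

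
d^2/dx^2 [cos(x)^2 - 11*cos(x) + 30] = 11*cos(x) - 2*cos(2*x)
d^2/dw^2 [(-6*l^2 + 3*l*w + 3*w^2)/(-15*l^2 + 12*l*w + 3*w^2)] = -6*l/(125*l^3 + 75*l^2*w + 15*l*w^2 + w^3)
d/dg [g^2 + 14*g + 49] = 2*g + 14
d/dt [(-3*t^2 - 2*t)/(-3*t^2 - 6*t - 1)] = 2*(6*t^2 + 3*t + 1)/(9*t^4 + 36*t^3 + 42*t^2 + 12*t + 1)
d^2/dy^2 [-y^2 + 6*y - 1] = -2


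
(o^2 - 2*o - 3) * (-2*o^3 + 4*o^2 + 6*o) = -2*o^5 + 8*o^4 + 4*o^3 - 24*o^2 - 18*o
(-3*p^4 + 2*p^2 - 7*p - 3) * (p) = -3*p^5 + 2*p^3 - 7*p^2 - 3*p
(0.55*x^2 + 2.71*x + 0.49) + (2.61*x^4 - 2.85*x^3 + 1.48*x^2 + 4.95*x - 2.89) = 2.61*x^4 - 2.85*x^3 + 2.03*x^2 + 7.66*x - 2.4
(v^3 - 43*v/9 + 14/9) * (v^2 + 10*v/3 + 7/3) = v^5 + 10*v^4/3 - 22*v^3/9 - 388*v^2/27 - 161*v/27 + 98/27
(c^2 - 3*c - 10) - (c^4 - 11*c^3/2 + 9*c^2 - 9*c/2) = -c^4 + 11*c^3/2 - 8*c^2 + 3*c/2 - 10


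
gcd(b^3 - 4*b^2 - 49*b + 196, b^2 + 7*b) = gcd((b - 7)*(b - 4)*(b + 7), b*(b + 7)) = b + 7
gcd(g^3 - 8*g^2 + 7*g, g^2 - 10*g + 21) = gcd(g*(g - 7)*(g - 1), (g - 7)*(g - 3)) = g - 7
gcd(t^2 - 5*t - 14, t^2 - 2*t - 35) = t - 7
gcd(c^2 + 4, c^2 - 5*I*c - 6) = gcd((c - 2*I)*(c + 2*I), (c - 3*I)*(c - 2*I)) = c - 2*I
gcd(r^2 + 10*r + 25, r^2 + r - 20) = r + 5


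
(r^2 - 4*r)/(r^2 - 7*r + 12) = r/(r - 3)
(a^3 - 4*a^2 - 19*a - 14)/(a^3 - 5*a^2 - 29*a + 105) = (a^2 + 3*a + 2)/(a^2 + 2*a - 15)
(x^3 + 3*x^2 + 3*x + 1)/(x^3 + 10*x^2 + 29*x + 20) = (x^2 + 2*x + 1)/(x^2 + 9*x + 20)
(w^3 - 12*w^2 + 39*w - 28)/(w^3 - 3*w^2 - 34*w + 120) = (w^2 - 8*w + 7)/(w^2 + w - 30)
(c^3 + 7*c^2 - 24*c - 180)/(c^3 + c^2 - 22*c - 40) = (c^2 + 12*c + 36)/(c^2 + 6*c + 8)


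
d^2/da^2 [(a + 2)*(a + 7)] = 2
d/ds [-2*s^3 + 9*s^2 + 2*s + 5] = -6*s^2 + 18*s + 2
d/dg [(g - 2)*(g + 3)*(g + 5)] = 3*g^2 + 12*g - 1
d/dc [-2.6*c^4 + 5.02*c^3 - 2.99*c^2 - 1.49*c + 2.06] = -10.4*c^3 + 15.06*c^2 - 5.98*c - 1.49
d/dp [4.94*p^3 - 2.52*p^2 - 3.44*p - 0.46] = 14.82*p^2 - 5.04*p - 3.44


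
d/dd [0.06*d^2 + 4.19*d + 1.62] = 0.12*d + 4.19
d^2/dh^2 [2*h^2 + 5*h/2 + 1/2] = 4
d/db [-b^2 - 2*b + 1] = -2*b - 2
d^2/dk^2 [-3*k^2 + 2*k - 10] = -6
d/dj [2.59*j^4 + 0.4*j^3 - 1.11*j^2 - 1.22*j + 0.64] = 10.36*j^3 + 1.2*j^2 - 2.22*j - 1.22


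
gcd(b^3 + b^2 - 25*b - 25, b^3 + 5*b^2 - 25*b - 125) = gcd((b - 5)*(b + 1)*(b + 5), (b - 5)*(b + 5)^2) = b^2 - 25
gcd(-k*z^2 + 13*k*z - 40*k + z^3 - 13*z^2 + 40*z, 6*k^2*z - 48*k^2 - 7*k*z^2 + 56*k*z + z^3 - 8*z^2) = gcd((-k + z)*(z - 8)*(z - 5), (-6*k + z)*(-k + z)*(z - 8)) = -k*z + 8*k + z^2 - 8*z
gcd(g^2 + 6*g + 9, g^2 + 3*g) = g + 3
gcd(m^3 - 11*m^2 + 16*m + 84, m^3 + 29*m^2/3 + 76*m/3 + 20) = m + 2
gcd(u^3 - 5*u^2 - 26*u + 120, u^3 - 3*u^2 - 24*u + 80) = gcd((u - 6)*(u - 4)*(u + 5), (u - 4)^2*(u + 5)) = u^2 + u - 20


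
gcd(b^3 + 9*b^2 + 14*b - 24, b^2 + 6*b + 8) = b + 4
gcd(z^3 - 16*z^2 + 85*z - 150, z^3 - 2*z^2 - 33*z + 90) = z - 5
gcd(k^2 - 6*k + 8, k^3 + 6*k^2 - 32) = k - 2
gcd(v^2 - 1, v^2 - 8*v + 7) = v - 1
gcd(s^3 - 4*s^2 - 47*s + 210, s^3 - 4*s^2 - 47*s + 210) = s^3 - 4*s^2 - 47*s + 210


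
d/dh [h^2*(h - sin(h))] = h*(-h*cos(h) + 3*h - 2*sin(h))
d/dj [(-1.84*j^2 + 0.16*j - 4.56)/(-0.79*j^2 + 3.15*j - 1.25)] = (-5.6696*j^2 - 2.6048*j + 14.164)/(0.6241*j^4 - 4.977*j^3 + 11.8975*j^2 - 7.875*j + 1.5625)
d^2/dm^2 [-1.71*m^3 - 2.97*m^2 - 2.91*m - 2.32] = -10.26*m - 5.94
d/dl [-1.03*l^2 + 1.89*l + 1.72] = 1.89 - 2.06*l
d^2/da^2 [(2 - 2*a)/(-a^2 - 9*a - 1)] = 4*((a - 1)*(2*a + 9)^2 - (3*a + 8)*(a^2 + 9*a + 1))/(a^2 + 9*a + 1)^3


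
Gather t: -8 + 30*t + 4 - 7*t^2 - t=-7*t^2 + 29*t - 4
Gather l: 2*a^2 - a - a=2*a^2 - 2*a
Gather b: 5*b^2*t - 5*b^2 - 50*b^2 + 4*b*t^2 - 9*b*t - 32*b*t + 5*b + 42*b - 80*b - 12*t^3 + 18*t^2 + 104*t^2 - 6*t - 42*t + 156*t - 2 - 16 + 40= b^2*(5*t - 55) + b*(4*t^2 - 41*t - 33) - 12*t^3 + 122*t^2 + 108*t + 22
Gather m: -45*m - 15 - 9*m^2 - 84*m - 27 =-9*m^2 - 129*m - 42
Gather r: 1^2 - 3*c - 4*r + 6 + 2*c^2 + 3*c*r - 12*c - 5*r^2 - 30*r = 2*c^2 - 15*c - 5*r^2 + r*(3*c - 34) + 7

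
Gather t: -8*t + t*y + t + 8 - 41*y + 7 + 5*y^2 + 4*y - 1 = t*(y - 7) + 5*y^2 - 37*y + 14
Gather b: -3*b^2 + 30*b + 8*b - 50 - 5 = -3*b^2 + 38*b - 55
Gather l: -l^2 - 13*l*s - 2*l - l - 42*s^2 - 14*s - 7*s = -l^2 + l*(-13*s - 3) - 42*s^2 - 21*s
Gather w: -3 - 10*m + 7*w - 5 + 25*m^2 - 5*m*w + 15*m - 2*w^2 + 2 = 25*m^2 + 5*m - 2*w^2 + w*(7 - 5*m) - 6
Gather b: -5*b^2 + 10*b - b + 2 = -5*b^2 + 9*b + 2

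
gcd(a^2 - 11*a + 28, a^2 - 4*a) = a - 4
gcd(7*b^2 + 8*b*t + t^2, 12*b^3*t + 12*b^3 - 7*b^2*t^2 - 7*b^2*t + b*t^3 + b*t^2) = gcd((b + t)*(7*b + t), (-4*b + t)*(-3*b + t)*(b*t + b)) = 1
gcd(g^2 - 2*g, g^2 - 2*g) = g^2 - 2*g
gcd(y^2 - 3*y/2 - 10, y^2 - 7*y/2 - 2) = y - 4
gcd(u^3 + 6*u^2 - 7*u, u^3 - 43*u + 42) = u^2 + 6*u - 7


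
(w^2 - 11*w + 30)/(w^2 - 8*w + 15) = (w - 6)/(w - 3)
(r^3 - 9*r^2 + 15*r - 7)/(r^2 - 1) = (r^2 - 8*r + 7)/(r + 1)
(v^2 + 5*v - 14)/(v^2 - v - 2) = (v + 7)/(v + 1)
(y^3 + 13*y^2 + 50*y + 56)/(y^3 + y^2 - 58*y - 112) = (y + 4)/(y - 8)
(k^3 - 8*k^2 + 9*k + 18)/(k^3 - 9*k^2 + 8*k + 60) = (k^2 - 2*k - 3)/(k^2 - 3*k - 10)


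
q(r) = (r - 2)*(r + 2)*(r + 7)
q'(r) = (r - 2)*(r + 2) + (r - 2)*(r + 7) + (r + 2)*(r + 7)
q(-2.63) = 12.75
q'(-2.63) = -20.07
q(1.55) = -13.66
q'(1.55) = 24.91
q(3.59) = 94.12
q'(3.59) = 84.92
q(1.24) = -20.29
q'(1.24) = 17.97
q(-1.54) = -8.89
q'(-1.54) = -18.45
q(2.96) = 47.43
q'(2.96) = 63.72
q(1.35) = -18.18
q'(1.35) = 20.37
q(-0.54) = -23.96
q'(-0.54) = -10.69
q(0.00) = -28.00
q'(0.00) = -4.00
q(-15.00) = -1768.00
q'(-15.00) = 461.00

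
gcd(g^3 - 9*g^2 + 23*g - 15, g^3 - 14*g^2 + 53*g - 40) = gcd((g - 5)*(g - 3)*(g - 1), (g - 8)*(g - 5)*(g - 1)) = g^2 - 6*g + 5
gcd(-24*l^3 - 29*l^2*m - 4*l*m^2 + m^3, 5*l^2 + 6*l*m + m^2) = l + m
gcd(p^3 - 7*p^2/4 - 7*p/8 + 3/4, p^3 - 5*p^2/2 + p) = p^2 - 5*p/2 + 1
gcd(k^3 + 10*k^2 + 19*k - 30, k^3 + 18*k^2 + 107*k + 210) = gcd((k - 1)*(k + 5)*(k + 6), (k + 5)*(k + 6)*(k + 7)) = k^2 + 11*k + 30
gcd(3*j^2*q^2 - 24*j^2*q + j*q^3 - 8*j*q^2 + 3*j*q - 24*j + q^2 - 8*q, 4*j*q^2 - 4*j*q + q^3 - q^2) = 1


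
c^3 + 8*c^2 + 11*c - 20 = (c - 1)*(c + 4)*(c + 5)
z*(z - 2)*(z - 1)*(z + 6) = z^4 + 3*z^3 - 16*z^2 + 12*z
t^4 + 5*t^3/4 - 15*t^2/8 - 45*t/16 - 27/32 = (t - 3/2)*(t + 1/2)*(t + 3/4)*(t + 3/2)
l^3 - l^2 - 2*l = l*(l - 2)*(l + 1)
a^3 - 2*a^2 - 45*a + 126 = (a - 6)*(a - 3)*(a + 7)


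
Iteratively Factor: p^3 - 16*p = (p - 4)*(p^2 + 4*p) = (p - 4)*(p + 4)*(p)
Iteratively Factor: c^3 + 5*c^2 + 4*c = (c)*(c^2 + 5*c + 4) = c*(c + 1)*(c + 4)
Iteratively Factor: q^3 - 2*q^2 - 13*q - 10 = (q + 2)*(q^2 - 4*q - 5) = (q - 5)*(q + 2)*(q + 1)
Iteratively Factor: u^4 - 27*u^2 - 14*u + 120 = (u - 5)*(u^3 + 5*u^2 - 2*u - 24) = (u - 5)*(u + 3)*(u^2 + 2*u - 8) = (u - 5)*(u - 2)*(u + 3)*(u + 4)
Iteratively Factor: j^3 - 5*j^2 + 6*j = (j - 3)*(j^2 - 2*j) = j*(j - 3)*(j - 2)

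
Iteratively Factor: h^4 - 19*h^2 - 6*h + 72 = (h + 3)*(h^3 - 3*h^2 - 10*h + 24) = (h - 4)*(h + 3)*(h^2 + h - 6) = (h - 4)*(h - 2)*(h + 3)*(h + 3)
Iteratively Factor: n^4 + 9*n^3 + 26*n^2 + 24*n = (n + 2)*(n^3 + 7*n^2 + 12*n) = (n + 2)*(n + 4)*(n^2 + 3*n) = n*(n + 2)*(n + 4)*(n + 3)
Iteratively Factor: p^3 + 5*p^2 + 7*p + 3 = (p + 3)*(p^2 + 2*p + 1) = (p + 1)*(p + 3)*(p + 1)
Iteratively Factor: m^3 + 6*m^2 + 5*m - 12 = (m + 3)*(m^2 + 3*m - 4) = (m - 1)*(m + 3)*(m + 4)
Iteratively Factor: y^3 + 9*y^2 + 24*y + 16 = (y + 4)*(y^2 + 5*y + 4) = (y + 1)*(y + 4)*(y + 4)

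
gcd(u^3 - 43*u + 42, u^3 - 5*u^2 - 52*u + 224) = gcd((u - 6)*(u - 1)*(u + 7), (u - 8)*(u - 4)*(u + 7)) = u + 7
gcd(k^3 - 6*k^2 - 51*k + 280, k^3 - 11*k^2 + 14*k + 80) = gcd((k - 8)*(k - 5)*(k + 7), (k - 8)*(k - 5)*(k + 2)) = k^2 - 13*k + 40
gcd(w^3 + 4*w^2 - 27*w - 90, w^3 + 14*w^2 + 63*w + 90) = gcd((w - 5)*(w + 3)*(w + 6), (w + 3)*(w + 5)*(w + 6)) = w^2 + 9*w + 18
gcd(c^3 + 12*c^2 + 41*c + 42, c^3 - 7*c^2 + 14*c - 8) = 1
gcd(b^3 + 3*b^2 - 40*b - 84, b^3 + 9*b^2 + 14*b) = b^2 + 9*b + 14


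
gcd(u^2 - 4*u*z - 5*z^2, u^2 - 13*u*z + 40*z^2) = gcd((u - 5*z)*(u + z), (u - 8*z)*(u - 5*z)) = -u + 5*z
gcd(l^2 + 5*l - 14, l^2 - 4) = l - 2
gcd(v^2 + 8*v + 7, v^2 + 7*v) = v + 7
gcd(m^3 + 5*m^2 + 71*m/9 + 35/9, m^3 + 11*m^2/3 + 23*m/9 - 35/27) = m^2 + 4*m + 35/9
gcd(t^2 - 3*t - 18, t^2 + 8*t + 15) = t + 3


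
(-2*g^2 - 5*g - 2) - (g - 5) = -2*g^2 - 6*g + 3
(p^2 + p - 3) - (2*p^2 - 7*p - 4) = -p^2 + 8*p + 1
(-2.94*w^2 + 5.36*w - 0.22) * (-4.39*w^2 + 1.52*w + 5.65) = 12.9066*w^4 - 27.9992*w^3 - 7.498*w^2 + 29.9496*w - 1.243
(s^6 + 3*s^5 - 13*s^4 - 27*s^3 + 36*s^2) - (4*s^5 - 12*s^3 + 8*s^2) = s^6 - s^5 - 13*s^4 - 15*s^3 + 28*s^2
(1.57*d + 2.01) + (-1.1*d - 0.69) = 0.47*d + 1.32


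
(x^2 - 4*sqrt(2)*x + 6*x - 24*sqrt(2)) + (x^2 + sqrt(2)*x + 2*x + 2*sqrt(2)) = 2*x^2 - 3*sqrt(2)*x + 8*x - 22*sqrt(2)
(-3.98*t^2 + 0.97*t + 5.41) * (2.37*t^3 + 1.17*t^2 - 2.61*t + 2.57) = -9.4326*t^5 - 2.3577*t^4 + 24.3444*t^3 - 6.4306*t^2 - 11.6272*t + 13.9037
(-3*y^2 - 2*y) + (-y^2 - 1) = -4*y^2 - 2*y - 1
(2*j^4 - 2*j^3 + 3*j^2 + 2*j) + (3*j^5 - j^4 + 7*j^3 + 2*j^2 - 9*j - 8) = 3*j^5 + j^4 + 5*j^3 + 5*j^2 - 7*j - 8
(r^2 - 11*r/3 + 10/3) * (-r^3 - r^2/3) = -r^5 + 10*r^4/3 - 19*r^3/9 - 10*r^2/9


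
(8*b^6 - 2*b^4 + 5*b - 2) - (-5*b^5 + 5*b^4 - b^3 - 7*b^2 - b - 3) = 8*b^6 + 5*b^5 - 7*b^4 + b^3 + 7*b^2 + 6*b + 1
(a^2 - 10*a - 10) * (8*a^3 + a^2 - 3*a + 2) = 8*a^5 - 79*a^4 - 93*a^3 + 22*a^2 + 10*a - 20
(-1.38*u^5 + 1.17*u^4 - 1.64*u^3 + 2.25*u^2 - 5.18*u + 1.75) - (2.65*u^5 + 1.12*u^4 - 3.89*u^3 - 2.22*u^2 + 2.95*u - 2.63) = -4.03*u^5 + 0.0499999999999998*u^4 + 2.25*u^3 + 4.47*u^2 - 8.13*u + 4.38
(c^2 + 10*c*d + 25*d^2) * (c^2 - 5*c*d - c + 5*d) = c^4 + 5*c^3*d - c^3 - 25*c^2*d^2 - 5*c^2*d - 125*c*d^3 + 25*c*d^2 + 125*d^3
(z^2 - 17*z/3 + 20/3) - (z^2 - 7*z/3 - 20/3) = 40/3 - 10*z/3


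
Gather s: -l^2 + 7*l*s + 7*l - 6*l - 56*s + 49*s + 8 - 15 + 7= -l^2 + l + s*(7*l - 7)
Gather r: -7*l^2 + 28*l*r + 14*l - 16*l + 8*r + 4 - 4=-7*l^2 - 2*l + r*(28*l + 8)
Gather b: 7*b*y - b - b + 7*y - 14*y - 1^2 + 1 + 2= b*(7*y - 2) - 7*y + 2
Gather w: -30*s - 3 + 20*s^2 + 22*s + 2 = 20*s^2 - 8*s - 1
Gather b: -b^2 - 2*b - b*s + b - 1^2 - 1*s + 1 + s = -b^2 + b*(-s - 1)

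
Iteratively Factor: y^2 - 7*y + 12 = (y - 4)*(y - 3)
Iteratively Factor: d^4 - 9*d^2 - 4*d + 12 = (d - 3)*(d^3 + 3*d^2 - 4) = (d - 3)*(d + 2)*(d^2 + d - 2) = (d - 3)*(d + 2)^2*(d - 1)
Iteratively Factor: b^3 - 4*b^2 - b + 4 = (b - 1)*(b^2 - 3*b - 4) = (b - 1)*(b + 1)*(b - 4)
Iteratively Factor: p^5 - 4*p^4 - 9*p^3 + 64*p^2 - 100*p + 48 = (p - 1)*(p^4 - 3*p^3 - 12*p^2 + 52*p - 48) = (p - 2)*(p - 1)*(p^3 - p^2 - 14*p + 24) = (p - 2)*(p - 1)*(p + 4)*(p^2 - 5*p + 6) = (p - 2)^2*(p - 1)*(p + 4)*(p - 3)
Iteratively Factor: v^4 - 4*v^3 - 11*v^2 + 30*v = (v + 3)*(v^3 - 7*v^2 + 10*v) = (v - 5)*(v + 3)*(v^2 - 2*v) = (v - 5)*(v - 2)*(v + 3)*(v)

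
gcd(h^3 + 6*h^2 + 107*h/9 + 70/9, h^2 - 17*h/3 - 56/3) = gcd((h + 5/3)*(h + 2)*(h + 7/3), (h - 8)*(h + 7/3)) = h + 7/3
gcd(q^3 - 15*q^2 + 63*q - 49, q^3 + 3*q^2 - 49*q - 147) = q - 7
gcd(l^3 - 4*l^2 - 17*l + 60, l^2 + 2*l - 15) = l - 3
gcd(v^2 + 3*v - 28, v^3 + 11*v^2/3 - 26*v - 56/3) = v^2 + 3*v - 28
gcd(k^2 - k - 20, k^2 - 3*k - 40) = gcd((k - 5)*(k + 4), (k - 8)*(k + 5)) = 1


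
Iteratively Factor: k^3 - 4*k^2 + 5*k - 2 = (k - 1)*(k^2 - 3*k + 2) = (k - 1)^2*(k - 2)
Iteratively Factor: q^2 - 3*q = (q)*(q - 3)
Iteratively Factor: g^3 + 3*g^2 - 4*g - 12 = (g - 2)*(g^2 + 5*g + 6) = (g - 2)*(g + 3)*(g + 2)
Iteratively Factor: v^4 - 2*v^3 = (v)*(v^3 - 2*v^2) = v*(v - 2)*(v^2) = v^2*(v - 2)*(v)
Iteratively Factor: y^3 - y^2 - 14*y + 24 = (y - 3)*(y^2 + 2*y - 8) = (y - 3)*(y - 2)*(y + 4)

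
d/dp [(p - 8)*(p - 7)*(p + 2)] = 3*p^2 - 26*p + 26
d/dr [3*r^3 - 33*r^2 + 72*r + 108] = 9*r^2 - 66*r + 72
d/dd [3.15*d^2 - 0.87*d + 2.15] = 6.3*d - 0.87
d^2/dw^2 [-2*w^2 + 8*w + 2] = -4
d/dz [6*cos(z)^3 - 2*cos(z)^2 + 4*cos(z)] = 2*(-9*cos(z)^2 + 2*cos(z) - 2)*sin(z)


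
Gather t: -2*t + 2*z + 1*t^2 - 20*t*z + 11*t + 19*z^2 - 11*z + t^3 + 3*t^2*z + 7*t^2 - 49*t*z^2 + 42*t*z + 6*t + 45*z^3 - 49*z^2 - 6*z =t^3 + t^2*(3*z + 8) + t*(-49*z^2 + 22*z + 15) + 45*z^3 - 30*z^2 - 15*z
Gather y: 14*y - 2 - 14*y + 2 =0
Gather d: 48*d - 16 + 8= 48*d - 8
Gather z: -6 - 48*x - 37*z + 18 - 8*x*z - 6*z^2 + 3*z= -48*x - 6*z^2 + z*(-8*x - 34) + 12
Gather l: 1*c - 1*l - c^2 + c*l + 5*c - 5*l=-c^2 + 6*c + l*(c - 6)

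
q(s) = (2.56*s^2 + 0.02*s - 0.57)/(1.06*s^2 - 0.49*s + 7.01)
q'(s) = (0.49 - 2.12*s)*(2.56*s^2 + 0.02*s - 0.57)/(1.06*s^2 - 0.49*s + 7.01)^2 + (5.12*s + 0.02)/(1.06*s^2 - 0.49*s + 7.01) = (-1.2756*s^2 + 37.0996*s - 0.1391)/(1.1236*s^4 - 1.0388*s^3 + 15.1013*s^2 - 6.8698*s + 49.1401)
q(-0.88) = 0.17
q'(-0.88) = -0.49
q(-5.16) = 1.79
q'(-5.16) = -0.16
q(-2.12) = 0.85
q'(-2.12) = -0.51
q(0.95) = 0.23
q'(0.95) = 0.60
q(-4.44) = 1.66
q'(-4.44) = -0.21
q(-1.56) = 0.54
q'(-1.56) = -0.57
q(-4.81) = 1.73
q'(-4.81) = -0.18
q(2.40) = 1.19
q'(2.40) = 0.57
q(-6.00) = 1.90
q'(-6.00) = -0.12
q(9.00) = 2.34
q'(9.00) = 0.03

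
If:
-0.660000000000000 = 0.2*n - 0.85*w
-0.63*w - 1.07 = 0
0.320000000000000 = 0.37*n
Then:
No Solution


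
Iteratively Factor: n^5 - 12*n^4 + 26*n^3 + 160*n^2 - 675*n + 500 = (n + 4)*(n^4 - 16*n^3 + 90*n^2 - 200*n + 125) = (n - 5)*(n + 4)*(n^3 - 11*n^2 + 35*n - 25) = (n - 5)^2*(n + 4)*(n^2 - 6*n + 5) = (n - 5)^2*(n - 1)*(n + 4)*(n - 5)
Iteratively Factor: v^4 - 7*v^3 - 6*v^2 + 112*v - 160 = (v - 4)*(v^3 - 3*v^2 - 18*v + 40) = (v - 4)*(v + 4)*(v^2 - 7*v + 10) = (v - 4)*(v - 2)*(v + 4)*(v - 5)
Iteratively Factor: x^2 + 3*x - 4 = (x + 4)*(x - 1)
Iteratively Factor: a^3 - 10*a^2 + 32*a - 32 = (a - 2)*(a^2 - 8*a + 16) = (a - 4)*(a - 2)*(a - 4)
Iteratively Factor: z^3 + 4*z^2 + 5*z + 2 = (z + 2)*(z^2 + 2*z + 1) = (z + 1)*(z + 2)*(z + 1)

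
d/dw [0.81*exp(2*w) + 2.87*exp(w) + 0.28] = (1.62*exp(w) + 2.87)*exp(w)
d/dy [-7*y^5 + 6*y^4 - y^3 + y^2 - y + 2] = -35*y^4 + 24*y^3 - 3*y^2 + 2*y - 1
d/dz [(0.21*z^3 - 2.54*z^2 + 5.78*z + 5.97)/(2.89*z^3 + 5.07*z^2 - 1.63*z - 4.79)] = (8.4053*z^4 - 34.093*z^3 - 79.942*z^2 - 36.2026*z - 17.9551)/(8.3521*z^6 + 29.3046*z^5 + 16.2835*z^4 - 44.2144*z^3 - 45.9137*z^2 + 15.6154*z + 22.9441)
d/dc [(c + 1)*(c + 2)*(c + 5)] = 3*c^2 + 16*c + 17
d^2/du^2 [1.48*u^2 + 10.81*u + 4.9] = 2.96000000000000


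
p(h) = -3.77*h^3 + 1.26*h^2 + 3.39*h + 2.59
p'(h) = -11.31*h^2 + 2.52*h + 3.39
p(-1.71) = 19.33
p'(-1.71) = -33.99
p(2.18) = -23.09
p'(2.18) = -44.87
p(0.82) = 4.14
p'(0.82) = -2.15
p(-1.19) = 6.69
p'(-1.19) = -15.62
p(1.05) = 3.17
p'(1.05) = -6.43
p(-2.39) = 53.15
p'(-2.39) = -67.24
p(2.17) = -22.64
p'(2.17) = -44.40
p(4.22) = -243.99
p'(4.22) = -187.39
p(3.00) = -77.69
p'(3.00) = -90.84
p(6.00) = -746.03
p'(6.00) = -388.65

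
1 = 1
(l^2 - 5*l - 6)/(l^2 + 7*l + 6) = (l - 6)/(l + 6)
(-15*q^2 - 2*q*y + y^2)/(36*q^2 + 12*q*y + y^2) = (-15*q^2 - 2*q*y + y^2)/(36*q^2 + 12*q*y + y^2)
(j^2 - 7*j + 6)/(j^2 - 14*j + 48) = (j - 1)/(j - 8)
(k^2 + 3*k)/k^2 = (k + 3)/k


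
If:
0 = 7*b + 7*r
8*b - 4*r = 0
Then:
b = 0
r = 0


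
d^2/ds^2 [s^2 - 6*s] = 2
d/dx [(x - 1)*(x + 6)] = 2*x + 5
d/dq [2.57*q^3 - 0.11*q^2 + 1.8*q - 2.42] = 7.71*q^2 - 0.22*q + 1.8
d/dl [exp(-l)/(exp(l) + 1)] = (-2*exp(l) - 1)*exp(-l)/(exp(2*l) + 2*exp(l) + 1)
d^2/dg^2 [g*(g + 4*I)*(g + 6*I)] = 6*g + 20*I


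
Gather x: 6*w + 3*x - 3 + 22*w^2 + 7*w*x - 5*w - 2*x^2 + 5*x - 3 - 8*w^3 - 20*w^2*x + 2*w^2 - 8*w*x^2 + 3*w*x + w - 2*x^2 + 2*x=-8*w^3 + 24*w^2 + 2*w + x^2*(-8*w - 4) + x*(-20*w^2 + 10*w + 10) - 6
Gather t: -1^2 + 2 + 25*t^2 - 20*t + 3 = 25*t^2 - 20*t + 4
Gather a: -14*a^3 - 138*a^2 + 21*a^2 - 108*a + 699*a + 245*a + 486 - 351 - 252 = -14*a^3 - 117*a^2 + 836*a - 117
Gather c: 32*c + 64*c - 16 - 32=96*c - 48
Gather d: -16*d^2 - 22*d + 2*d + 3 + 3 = -16*d^2 - 20*d + 6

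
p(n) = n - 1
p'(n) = 1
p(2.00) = 1.00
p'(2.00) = 1.00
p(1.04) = 0.04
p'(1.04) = 1.00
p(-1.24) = -2.24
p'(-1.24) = 1.00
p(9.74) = 8.74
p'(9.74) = 1.00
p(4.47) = 3.47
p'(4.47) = 1.00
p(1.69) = 0.69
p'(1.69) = 1.00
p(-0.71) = -1.71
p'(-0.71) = 1.00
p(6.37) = 5.37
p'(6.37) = 1.00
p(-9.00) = -10.00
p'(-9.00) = 1.00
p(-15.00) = -16.00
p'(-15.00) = 1.00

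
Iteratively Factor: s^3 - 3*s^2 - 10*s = (s)*(s^2 - 3*s - 10) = s*(s + 2)*(s - 5)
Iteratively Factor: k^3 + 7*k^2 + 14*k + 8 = (k + 1)*(k^2 + 6*k + 8) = (k + 1)*(k + 2)*(k + 4)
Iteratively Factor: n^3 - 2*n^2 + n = (n - 1)*(n^2 - n) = n*(n - 1)*(n - 1)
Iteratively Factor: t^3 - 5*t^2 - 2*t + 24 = (t + 2)*(t^2 - 7*t + 12) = (t - 4)*(t + 2)*(t - 3)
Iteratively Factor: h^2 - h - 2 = (h + 1)*(h - 2)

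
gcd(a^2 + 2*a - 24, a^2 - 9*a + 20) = a - 4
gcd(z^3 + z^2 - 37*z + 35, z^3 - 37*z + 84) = z + 7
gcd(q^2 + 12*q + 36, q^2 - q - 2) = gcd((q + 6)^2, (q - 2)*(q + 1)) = 1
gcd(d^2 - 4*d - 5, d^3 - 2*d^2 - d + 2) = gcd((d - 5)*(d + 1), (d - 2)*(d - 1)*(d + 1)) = d + 1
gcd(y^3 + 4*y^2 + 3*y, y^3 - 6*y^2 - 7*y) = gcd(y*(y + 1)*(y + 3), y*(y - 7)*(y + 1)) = y^2 + y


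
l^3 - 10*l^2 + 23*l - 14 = (l - 7)*(l - 2)*(l - 1)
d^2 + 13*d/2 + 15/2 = (d + 3/2)*(d + 5)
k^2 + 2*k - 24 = (k - 4)*(k + 6)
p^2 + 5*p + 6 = (p + 2)*(p + 3)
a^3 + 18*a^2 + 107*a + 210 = (a + 5)*(a + 6)*(a + 7)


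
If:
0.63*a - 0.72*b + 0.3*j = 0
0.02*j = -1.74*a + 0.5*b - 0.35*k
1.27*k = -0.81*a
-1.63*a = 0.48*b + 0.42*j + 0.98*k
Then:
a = 0.00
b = 0.00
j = 0.00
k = 0.00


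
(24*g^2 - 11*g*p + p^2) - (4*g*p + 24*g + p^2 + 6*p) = 24*g^2 - 15*g*p - 24*g - 6*p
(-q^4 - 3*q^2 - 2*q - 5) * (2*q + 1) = -2*q^5 - q^4 - 6*q^3 - 7*q^2 - 12*q - 5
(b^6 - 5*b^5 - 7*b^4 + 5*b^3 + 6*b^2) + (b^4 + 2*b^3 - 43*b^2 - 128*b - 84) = b^6 - 5*b^5 - 6*b^4 + 7*b^3 - 37*b^2 - 128*b - 84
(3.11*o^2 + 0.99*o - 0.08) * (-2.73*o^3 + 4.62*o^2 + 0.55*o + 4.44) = -8.4903*o^5 + 11.6655*o^4 + 6.5027*o^3 + 13.9833*o^2 + 4.3516*o - 0.3552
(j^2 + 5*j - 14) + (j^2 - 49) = 2*j^2 + 5*j - 63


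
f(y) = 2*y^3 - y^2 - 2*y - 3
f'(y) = 6*y^2 - 2*y - 2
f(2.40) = 14.09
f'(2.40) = 27.76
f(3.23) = 47.50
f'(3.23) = 54.14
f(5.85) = 351.48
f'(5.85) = 191.64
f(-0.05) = -2.90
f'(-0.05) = -1.88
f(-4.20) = -160.42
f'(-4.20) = 112.24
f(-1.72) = -12.70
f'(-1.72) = 19.19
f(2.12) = 7.32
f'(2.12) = 20.73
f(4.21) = 120.09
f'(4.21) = 95.92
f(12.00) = 3285.00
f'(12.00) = 838.00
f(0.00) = -3.00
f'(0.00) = -2.00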